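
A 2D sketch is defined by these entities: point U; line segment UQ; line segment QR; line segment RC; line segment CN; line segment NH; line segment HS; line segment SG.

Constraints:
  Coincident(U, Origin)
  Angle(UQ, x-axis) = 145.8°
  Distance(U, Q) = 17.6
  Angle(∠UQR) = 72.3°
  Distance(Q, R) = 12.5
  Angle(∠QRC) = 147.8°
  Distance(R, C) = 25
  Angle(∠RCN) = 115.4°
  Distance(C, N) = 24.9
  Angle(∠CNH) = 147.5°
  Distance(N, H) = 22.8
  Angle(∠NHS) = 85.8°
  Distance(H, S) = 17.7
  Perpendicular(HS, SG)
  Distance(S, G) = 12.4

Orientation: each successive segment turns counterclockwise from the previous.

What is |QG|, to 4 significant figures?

36.53

U is at the origin; UQ runs at 145.8° with length 17.6, so Q = (-14.56, 9.893). ∠UQR = 72.3° gives QR at -106.5° from the x-axis; with |QR| = 12.5, R = (-18.11, -2.093). ∠QRC = 147.8° gives RC at -74.30° from the x-axis; with |RC| = 25.0, C = (-11.34, -26.16). ∠RCN = 115.4° gives CN at -9.700° from the x-axis; with |CN| = 24.9, N = (13.20, -30.36). ∠CNH = 147.5° gives NH at 22.80° from the x-axis; with |NH| = 22.8, H = (34.22, -21.52). ∠NHS = 85.8° gives HS at 117.0° from the x-axis; with |HS| = 17.7, S = (26.19, -5.749). The perpendicularity gives SG at right angles to HS, so SG runs at -153.0°; with |SG| = 12.4, G = (15.14, -11.38). Then |QG| = |G − Q| = 36.53.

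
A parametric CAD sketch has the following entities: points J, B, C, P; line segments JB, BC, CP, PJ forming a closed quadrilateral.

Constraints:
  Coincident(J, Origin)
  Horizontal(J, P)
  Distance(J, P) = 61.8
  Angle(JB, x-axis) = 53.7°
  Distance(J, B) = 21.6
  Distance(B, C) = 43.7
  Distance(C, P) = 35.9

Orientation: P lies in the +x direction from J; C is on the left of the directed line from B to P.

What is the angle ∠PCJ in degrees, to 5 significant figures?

71.047°

Checks: J = (0.00, 0.00) ✓; |BC| = 43.70 ✓; |CP| = 35.90 ✓.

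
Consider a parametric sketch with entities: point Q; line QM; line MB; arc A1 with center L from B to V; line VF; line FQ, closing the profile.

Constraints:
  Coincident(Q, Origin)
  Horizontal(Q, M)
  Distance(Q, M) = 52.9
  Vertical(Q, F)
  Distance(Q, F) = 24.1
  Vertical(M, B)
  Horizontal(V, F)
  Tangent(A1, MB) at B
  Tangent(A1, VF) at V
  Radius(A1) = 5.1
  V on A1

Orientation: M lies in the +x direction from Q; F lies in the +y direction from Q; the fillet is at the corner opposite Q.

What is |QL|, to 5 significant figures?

51.438

Q is at the origin; Q and M share the same y with |QM| = 52.9 and M on the +x side, so M = (52.900, 0.0000). Q and F share the same x with |QF| = 24.1 and F on the +y side, so F = (0.0000, 24.100). The virtual corner opposite Q is at (52.900, 24.100). The tangent condition forces LB to be normal to MB and A1 meets VF tangentially, so LV is at right angles to VF, with radius 5.1, so the center L sits 5.1 in from both sides at L = (47.800, 19.000). Then |QL| = |L − Q| = 51.438.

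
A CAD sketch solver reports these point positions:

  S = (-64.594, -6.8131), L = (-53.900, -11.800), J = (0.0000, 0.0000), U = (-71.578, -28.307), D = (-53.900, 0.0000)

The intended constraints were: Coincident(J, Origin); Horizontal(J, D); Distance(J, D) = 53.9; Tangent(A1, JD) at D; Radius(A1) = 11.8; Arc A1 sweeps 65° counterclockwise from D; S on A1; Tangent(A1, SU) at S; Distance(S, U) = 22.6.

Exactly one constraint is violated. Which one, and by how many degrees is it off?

Tangent(A1, SU) at S — off by 7.00°.

J = (0.00, 0.00) ✓; J.y = 0.00, D.y = 0.00 ✓; |JD| = 53.90 ✓; ∠(LD, DJ) = 90.00° ✓; |LD| = 11.80 ✓; bearing(L→S) − bearing(L→D) = 65.00° ✓; |LS| = 11.80 ✓; ∠(LS, SU) = 83.00° ✗; |SU| = 22.60 ✓.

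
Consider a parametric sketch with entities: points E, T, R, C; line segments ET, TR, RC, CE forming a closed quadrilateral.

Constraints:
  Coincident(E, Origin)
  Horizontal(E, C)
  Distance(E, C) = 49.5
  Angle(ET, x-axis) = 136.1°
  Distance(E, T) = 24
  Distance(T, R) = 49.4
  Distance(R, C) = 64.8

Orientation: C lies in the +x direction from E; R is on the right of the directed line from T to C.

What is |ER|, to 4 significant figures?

32.45

E is at the origin; EC is horizontal with |EC| = 49.5 and C in +x, so C = (49.5, 0). ET runs at 136.1° with |ET| = 24.0, so T = (-17.29, 16.64). R is determined by |TR| = 49.4 and |RC| = 64.8 together: it lies at the intersection of circle(T, 49.4) and circle(C, 64.8). With |TC| = 68.84, the foot of the radical line on TC is 21.64 from T and the perpendicular offset is √(49.4² − 21.64²) = 44.41. Taking the right-of-TC solution: R = (-7.028, -31.68).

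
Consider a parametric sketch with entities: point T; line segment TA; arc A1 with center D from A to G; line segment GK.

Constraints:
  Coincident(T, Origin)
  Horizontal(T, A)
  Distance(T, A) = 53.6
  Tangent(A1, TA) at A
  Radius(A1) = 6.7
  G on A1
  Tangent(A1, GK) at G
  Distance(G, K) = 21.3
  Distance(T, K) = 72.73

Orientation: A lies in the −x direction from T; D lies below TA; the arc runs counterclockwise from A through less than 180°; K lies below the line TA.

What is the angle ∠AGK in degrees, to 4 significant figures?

148.2°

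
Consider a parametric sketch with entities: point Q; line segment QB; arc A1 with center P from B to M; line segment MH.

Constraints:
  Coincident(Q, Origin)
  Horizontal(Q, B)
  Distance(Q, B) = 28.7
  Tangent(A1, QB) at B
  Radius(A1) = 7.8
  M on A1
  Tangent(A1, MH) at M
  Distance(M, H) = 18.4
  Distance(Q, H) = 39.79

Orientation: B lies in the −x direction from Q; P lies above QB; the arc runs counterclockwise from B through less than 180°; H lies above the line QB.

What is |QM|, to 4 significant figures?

24.03

Q is at the origin; QB is horizontal with |QB| = 28.7 and B on the −x side, so B = (-28.70, 0.000). A1 meets QB tangentially, so PB is at right angles to QB, so P = B + (0, 7.8) = (-28.70, 7.800). Since PM ⟂ MH (tangency), |PH| = √(7.8² + 18.4²) = 19.98 regardless of where M sits on A1. So H lies on both circle(Q, 39.79) and circle(P, 19.98); the above-QB intersection is H = (-28.48, 27.78). M is the foot of the tangent from H: M = (-21.49, 10.77).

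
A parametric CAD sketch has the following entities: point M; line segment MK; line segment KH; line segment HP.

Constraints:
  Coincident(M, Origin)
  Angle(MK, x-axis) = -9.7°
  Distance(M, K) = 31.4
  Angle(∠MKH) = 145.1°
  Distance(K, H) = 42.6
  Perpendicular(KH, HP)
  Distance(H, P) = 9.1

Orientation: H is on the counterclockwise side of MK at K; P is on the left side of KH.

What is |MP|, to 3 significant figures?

68.9

∠MKH = 145.1°, so KH runs at -9.7° + (180° − 145.1°) = 25.2° from the x-axis; with |KH| = 42.6, H = K + 42.6·(cos 25.2°, sin 25.2°) = (69.5, 12.8). KH ⟂ HP; with |HP| = 9.1 on the left of KH, P = H + 9.1·(-0.426, 0.905) = (65.6, 21.1). Then |MP| = |P − M| = 68.9.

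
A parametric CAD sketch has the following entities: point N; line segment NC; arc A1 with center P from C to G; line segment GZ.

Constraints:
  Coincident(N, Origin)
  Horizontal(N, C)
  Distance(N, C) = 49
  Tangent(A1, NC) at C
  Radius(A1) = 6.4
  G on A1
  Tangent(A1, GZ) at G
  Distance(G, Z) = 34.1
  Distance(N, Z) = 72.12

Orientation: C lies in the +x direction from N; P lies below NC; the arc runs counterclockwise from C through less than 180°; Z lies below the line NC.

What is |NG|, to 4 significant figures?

44.52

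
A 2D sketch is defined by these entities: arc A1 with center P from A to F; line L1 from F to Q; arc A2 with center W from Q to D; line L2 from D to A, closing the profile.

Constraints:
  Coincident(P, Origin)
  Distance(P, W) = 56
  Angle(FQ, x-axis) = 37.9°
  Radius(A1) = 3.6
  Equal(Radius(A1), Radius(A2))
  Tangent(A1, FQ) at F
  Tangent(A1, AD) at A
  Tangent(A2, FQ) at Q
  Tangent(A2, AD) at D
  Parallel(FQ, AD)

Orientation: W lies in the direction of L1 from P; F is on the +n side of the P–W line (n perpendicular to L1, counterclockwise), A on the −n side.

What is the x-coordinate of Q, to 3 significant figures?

42.0

The slot axis is L1's direction at 37.9°, so u = (cos 37.9°, sin 37.9°) = (0.789, 0.614) and n = (−sin 37.9°, cos 37.9°) = (-0.614, 0.789). P is at the origin and W lies 56.0 along u from P, so W = 56.0·u = (44.2, 34.4). Tangency of A1 to both parallel lines with radius 3.6 puts F and A at P ± 3.6·n: F = (-2.21, 2.84), A = (2.21, -2.84). Equal radii place Q and D the same way about W: Q = W + 3.6·n = (42.0, 37.2), D = W − 3.6·n = (46.4, 31.6). So Q.x = 42.0.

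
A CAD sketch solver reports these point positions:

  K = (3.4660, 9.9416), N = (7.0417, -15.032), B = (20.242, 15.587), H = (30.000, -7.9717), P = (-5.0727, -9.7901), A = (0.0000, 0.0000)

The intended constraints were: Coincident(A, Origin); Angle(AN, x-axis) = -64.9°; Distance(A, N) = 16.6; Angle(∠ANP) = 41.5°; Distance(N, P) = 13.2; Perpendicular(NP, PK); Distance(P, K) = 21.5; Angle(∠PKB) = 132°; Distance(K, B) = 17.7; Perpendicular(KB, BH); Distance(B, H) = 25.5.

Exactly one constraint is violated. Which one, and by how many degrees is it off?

Perpendicular(KB, BH) — off by 3.90°.

A = (0.00, 0.00) ✓; AN at -64.90° ✓; |AN| = 16.60 ✓; ∠ANP = 41.50° ✓; |NP| = 13.20 ✓; ∠(NP, PK) = 90.00° ✓; |PK| = 21.50 ✓; ∠PKB = 132.0° ✓; |KB| = 17.70 ✓; ∠(KB, BH) = 86.10° ✗; |BH| = 25.50 ✓.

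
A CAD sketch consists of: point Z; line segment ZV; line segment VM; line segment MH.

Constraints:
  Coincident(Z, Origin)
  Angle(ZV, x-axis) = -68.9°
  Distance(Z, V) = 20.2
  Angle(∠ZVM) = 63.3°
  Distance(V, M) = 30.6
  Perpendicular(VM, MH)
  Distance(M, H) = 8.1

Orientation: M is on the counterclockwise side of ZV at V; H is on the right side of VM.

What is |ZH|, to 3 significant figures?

33.9

∠ZVM = 63.3°, so VM runs at -68.9° + (180° − 63.3°) = 47.8° from the x-axis; with |VM| = 30.6, M = V + 30.6·(cos 47.8°, sin 47.8°) = (27.8, 3.82). The perpendicularity gives MH at right angles to VM; with |MH| = 8.1 on the right of VM, H = M + 8.1·(0.741, -0.672) = (33.8, -1.62). Then |ZH| = |H − Z| = 33.9.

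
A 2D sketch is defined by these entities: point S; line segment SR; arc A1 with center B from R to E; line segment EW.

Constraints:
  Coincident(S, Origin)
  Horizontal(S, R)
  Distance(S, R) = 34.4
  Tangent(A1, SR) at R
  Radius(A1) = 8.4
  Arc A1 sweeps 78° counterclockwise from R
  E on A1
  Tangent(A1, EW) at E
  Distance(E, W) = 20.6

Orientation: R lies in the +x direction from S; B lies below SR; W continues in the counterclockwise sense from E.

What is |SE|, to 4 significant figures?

27.02

Tangency of A1 to SR means the radius BR is perpendicular to SR, so B = R + (0, -8.4) = (34.40, -8.400). On A1, R sits at bearing 90° from B; a 78° counterclockwise sweep puts E at bearing 168°, so E = B + 8.4·(cos 168°, sin 168°) = (26.18, -6.654). Then |SE| = |E − S| = 27.02.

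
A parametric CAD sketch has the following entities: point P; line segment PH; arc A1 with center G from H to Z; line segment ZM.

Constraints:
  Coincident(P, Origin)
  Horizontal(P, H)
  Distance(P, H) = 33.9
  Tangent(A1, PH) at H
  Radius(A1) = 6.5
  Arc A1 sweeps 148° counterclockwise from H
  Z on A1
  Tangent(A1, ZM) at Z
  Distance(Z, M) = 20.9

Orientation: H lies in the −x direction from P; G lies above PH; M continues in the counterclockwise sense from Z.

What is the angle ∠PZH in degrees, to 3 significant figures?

84.5°

Tangency of A1 to PH means the radius GH is perpendicular to PH, so G = H + (0, 6.5) = (-33.9, 6.50). On A1, H sits at bearing -90° from G; a 148° counterclockwise sweep puts Z at bearing 58°, so Z = G + 6.5·(cos 58°, sin 58°) = (-30.5, 12.0). Then cos ∠PZH = ZP·ZH / (|ZP||ZH|), giving 84.5°.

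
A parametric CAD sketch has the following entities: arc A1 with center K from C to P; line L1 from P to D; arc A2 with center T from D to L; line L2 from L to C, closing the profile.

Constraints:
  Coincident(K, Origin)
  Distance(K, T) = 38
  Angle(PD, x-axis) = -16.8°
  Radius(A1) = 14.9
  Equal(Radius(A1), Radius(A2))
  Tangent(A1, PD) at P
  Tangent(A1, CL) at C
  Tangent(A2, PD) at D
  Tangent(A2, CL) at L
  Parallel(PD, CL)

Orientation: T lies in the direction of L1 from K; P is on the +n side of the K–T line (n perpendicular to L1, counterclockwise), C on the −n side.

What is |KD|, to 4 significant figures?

40.82

Tangency of A1 to both parallel lines with radius 14.9 puts P and C at K ± 14.9·n: P = (4.307, 14.26), C = (-4.307, -14.26). Equal radii place D and L the same way about T: D = T + 14.9·n = (40.68, 3.281), L = T − 14.9·n = (32.07, -25.25). Then |KD| = |D − K| = 40.82.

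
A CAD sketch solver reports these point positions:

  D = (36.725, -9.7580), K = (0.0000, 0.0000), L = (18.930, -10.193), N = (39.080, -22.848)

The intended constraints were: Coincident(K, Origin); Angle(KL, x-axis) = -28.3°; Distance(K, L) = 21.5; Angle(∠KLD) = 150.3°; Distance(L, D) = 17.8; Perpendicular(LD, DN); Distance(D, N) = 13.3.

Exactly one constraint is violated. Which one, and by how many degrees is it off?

Perpendicular(LD, DN) — off by 8.80°.

K = (0.00, 0.00) ✓; KL at -28.30° ✓; |KL| = 21.50 ✓; ∠KLD = 150.3° ✓; |LD| = 17.80 ✓; ∠(LD, DN) = 81.20° ✗; |DN| = 13.30 ✓.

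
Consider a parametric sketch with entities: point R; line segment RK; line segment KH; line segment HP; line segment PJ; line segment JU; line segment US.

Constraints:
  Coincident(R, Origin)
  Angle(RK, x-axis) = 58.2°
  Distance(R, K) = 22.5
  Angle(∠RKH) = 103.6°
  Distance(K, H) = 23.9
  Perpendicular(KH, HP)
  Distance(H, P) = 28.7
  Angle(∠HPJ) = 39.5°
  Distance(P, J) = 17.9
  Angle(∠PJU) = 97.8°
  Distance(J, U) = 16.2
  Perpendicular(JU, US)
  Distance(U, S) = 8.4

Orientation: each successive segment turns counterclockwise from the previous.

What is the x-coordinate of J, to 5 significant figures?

-7.5310

R is at the origin; RK runs at 58.2° with length 22.5, so K = (11.857, 19.123). ∠RKH = 103.6° gives KH at 134.60° from the x-axis; with |KH| = 23.9, H = (-4.9250, 36.140). KH ⟂ HP, so HP runs at -135.40°; with |HP| = 28.7, P = (-25.360, 15.988). ∠HPJ = 39.5° gives PJ at 5.1000° from the x-axis; with |PJ| = 17.9, J = (-7.5310, 17.579). So J.x = -7.5310.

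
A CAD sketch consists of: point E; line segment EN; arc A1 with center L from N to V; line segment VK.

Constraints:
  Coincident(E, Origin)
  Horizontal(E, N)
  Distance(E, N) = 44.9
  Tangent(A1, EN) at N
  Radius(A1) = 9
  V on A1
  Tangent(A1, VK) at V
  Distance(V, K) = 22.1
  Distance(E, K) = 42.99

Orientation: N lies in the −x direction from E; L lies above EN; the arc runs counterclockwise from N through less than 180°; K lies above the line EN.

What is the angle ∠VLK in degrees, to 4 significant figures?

67.84°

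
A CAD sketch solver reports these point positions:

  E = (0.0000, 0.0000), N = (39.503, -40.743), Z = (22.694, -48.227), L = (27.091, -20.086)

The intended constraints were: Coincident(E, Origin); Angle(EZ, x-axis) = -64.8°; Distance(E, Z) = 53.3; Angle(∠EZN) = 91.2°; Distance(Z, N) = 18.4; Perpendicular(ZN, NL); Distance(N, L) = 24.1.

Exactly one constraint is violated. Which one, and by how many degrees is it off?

Perpendicular(ZN, NL) — off by 7.00°.

E = (0.00, 0.00) ✓; EZ at -64.80° ✓; |EZ| = 53.30 ✓; ∠EZN = 91.20° ✓; |ZN| = 18.40 ✓; ∠(ZN, NL) = 97.00° ✗; |NL| = 24.10 ✓.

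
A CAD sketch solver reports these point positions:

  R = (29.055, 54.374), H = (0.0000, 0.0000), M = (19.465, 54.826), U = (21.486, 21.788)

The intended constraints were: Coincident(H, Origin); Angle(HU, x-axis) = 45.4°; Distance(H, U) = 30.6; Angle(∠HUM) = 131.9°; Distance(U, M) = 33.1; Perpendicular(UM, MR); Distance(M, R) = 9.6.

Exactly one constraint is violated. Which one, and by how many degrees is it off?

Perpendicular(UM, MR) — off by 6.20°.

H = (0.00, 0.00) ✓; HU at 45.40° ✓; |HU| = 30.60 ✓; ∠HUM = 131.9° ✓; |UM| = 33.10 ✓; ∠(UM, MR) = 96.20° ✗; |MR| = 9.601 ✓.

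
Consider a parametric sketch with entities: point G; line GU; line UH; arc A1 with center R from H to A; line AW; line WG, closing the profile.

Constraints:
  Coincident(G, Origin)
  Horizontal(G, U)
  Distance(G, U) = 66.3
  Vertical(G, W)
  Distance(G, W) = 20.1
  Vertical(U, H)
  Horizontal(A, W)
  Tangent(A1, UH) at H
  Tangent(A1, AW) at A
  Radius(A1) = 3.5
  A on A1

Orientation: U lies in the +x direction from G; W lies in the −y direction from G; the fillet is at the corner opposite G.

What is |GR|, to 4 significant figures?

64.96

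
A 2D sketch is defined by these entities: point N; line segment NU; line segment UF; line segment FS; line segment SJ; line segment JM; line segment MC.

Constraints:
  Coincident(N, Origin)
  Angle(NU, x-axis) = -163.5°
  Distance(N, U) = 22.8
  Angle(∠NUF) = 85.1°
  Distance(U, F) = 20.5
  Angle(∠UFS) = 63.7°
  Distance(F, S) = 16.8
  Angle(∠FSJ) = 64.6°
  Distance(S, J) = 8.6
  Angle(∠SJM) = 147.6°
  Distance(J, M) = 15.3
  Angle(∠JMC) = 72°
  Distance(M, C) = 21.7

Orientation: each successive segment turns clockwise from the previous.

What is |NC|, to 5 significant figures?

35.709

N is at the origin; NU runs at -163.5° with length 22.8, so U = (-21.861, -6.4755). ∠NUF = 85.1° gives UF at 101.60° from the x-axis; with |UF| = 20.5, F = (-25.983, 13.606). ∠UFS = 63.7° gives FS at -14.700° from the x-axis; with |FS| = 16.8, S = (-9.7331, 9.3426). ∠FSJ = 64.6° gives SJ at -130.10° from the x-axis; with |SJ| = 8.6, J = (-15.273, 2.7643). ∠SJM = 147.6° gives JM at -162.50° from the x-axis; with |JM| = 15.3, M = (-29.864, -1.8365). ∠JMC = 72.0° gives MC at 89.500° from the x-axis; with |MC| = 21.7, C = (-29.675, 19.863). Then |NC| = |C − N| = 35.709.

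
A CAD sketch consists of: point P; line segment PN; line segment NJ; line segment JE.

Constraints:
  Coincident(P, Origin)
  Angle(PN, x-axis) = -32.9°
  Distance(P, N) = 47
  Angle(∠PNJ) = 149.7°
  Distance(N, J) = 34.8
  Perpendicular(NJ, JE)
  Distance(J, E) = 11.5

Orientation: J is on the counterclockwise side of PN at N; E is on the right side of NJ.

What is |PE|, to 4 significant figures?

83.20

∠PNJ = 149.7°, so NJ runs at -32.9° + (180° − 149.7°) = -2.600° from the x-axis; with |NJ| = 34.8, J = N + 34.8·(cos -2.600°, sin -2.600°) = (74.23, -27.11). NJ ⟂ JE; with |JE| = 11.5 on the right of NJ, E = J + 11.5·(-0.04536, -0.9990) = (73.70, -38.60). Then |PE| = |E − P| = 83.20.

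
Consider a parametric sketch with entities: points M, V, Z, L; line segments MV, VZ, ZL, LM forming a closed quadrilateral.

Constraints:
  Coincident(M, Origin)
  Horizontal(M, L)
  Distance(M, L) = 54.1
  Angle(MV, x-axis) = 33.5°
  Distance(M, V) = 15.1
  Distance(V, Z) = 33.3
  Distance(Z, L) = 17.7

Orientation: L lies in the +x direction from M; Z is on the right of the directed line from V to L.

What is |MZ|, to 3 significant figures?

41.3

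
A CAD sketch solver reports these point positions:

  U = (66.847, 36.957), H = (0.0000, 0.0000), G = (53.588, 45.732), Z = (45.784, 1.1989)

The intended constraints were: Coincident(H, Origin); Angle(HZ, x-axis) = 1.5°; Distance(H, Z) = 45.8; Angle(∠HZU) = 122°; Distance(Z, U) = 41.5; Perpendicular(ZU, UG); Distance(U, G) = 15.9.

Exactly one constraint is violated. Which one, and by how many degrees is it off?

Perpendicular(ZU, UG) — off by 3.00°.

H = (0.00, 0.00) ✓; HZ at 1.500° ✓; |HZ| = 45.80 ✓; ∠HZU = 122.0° ✓; |ZU| = 41.50 ✓; ∠(ZU, UG) = 87.00° ✗; |UG| = 15.90 ✓.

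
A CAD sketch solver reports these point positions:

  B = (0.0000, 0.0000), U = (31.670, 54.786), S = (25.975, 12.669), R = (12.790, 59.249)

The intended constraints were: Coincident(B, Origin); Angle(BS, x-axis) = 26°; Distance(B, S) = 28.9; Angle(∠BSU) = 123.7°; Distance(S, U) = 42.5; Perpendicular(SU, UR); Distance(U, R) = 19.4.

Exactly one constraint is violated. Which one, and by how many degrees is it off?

Perpendicular(SU, UR) — off by 5.60°.

B = (0.00, 0.00) ✓; BS at 26.00° ✓; |BS| = 28.90 ✓; ∠BSU = 123.7° ✓; |SU| = 42.50 ✓; ∠(SU, UR) = 84.40° ✗; |UR| = 19.40 ✓.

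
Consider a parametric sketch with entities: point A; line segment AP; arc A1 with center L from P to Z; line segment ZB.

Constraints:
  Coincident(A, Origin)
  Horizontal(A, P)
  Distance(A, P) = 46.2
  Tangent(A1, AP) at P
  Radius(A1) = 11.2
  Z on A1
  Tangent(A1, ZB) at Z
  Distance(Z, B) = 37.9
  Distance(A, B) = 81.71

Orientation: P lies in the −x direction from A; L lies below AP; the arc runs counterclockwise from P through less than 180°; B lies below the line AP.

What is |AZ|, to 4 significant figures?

57.26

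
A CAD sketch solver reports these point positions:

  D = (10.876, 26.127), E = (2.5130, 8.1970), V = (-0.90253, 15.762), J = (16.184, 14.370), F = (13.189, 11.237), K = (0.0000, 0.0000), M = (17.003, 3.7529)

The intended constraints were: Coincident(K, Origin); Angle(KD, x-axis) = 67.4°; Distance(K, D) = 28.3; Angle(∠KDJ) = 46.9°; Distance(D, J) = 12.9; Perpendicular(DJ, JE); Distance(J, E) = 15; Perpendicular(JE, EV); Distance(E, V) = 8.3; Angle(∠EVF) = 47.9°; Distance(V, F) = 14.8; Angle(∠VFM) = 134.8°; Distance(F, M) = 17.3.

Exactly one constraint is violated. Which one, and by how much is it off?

Distance(F, M) = 17.3 — off by 8.90.

K = (0.00, 0.00) ✓; KD at 67.40° ✓; |KD| = 28.30 ✓; ∠KDJ = 46.90° ✓; |DJ| = 12.90 ✓; ∠(DJ, JE) = 90.00° ✓; |JE| = 15.00 ✓; ∠(JE, EV) = 90.00° ✓; |EV| = 8.300 ✓; ∠EVF = 47.90° ✓; |VF| = 14.80 ✓; ∠VFM = 134.8° ✓; |FM| = 8.400 ✗.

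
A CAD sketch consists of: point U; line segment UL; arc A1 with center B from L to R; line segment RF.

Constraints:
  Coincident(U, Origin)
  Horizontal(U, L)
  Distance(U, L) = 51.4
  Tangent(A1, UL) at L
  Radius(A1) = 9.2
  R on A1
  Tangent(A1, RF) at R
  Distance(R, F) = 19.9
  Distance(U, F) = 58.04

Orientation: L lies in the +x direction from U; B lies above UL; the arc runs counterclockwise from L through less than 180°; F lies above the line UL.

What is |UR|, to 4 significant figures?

60.91

Checks: |BL| = 9.200 ✓; |BR| = 9.200 ✓; ∠(BR, RF) = 90.00° ✓; |RF| = 19.90 ✓; |UF| = 58.04 ✓.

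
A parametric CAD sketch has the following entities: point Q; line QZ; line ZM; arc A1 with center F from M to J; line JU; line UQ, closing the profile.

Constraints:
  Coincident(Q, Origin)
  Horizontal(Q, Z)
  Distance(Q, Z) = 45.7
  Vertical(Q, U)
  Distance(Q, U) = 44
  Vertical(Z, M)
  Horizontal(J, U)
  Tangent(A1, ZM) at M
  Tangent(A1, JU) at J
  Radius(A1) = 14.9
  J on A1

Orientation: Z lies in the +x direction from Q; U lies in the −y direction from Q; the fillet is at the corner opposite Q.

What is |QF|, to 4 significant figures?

42.37

Q is at the origin; Q and Z share the same y with |QZ| = 45.7 and Z on the +x side, so Z = (45.70, 0.000). QU is vertical with |QU| = 44.0 and U on the −y side, so U = (0.000, -44.00). The virtual corner opposite Q is at (45.70, -44.00). Since A1 is tangent to ZM there, FM ⟂ ZM and since A1 is tangent to JU there, FJ ⟂ JU, with radius 14.9, so the center F sits 14.9 in from both sides at F = (30.80, -29.10). Then |QF| = |F − Q| = 42.37.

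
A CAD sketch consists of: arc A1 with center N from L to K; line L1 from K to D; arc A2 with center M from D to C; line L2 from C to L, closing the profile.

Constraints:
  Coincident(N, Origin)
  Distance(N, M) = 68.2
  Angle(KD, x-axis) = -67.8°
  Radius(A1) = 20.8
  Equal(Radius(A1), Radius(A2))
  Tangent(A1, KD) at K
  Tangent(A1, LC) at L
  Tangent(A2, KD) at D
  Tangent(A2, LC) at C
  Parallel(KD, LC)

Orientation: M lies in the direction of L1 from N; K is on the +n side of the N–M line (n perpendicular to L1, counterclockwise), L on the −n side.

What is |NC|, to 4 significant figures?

71.30

Tangency of A1 to both parallel lines with radius 20.8 puts K and L at N ± 20.8·n: K = (19.26, 7.859), L = (-19.26, -7.859). Equal radii place D and C the same way about M: D = M + 20.8·n = (45.03, -55.29), C = M − 20.8·n = (6.511, -71.00). Then |NC| = |C − N| = 71.30.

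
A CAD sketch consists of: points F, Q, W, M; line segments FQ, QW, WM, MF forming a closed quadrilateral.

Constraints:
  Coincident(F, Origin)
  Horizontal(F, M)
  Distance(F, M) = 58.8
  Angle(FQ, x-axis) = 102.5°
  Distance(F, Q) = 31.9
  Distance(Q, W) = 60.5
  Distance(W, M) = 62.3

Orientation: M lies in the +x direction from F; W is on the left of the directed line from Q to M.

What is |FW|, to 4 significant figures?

76.19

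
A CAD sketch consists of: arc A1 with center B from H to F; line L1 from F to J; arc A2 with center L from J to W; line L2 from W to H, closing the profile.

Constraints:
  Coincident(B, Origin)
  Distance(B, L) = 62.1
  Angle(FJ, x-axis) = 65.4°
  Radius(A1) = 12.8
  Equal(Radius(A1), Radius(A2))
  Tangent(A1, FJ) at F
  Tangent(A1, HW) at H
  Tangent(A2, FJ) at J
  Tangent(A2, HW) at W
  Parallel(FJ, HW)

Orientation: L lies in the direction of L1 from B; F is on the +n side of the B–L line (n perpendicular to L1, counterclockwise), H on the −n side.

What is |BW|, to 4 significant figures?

63.41

The slot axis is L1's direction at 65.4°, so u = (cos 65.4°, sin 65.4°) = (0.4163, 0.9092) and n = (−sin 65.4°, cos 65.4°) = (-0.9092, 0.4163). B is at the origin and L lies 62.1 along u from B, so L = 62.1·u = (25.85, 56.46). Tangency of A1 to both parallel lines with radius 12.8 puts F and H at B ± 12.8·n: F = (-11.64, 5.328), H = (11.64, -5.328). Equal radii place J and W the same way about L: J = L + 12.8·n = (14.21, 61.79), W = L − 12.8·n = (37.49, 51.14). Then |BW| = |W − B| = 63.41.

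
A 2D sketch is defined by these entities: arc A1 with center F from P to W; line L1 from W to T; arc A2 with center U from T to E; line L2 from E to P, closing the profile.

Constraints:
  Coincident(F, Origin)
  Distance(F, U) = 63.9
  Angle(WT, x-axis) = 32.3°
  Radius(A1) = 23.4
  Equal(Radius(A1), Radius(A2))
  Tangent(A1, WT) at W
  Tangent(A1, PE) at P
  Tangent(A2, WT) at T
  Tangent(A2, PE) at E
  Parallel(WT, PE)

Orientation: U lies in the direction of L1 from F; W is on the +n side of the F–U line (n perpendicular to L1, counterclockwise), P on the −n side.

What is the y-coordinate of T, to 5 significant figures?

53.924

The slot axis is L1's direction at 32.3°, so u = (cos 32.3°, sin 32.3°) = (0.84526, 0.53435) and n = (−sin 32.3°, cos 32.3°) = (-0.53435, 0.84526). F is at the origin and U lies 63.9 along u from F, so U = 63.9·u = (54.012, 34.145). Tangency of A1 to both parallel lines with radius 23.4 puts W and P at F ± 23.4·n: W = (-12.504, 19.779), P = (12.504, -19.779). Equal radii place T and E the same way about U: T = U + 23.4·n = (41.508, 53.924), E = U − 23.4·n = (66.516, 14.366). So T.y = 53.924.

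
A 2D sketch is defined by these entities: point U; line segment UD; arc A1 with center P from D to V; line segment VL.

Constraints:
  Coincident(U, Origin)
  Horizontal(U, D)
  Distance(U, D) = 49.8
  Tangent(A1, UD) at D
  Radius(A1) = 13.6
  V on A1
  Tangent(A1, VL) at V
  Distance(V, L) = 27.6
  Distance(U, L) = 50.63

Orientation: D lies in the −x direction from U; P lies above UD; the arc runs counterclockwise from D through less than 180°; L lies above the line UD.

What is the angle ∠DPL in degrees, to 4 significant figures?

145.5°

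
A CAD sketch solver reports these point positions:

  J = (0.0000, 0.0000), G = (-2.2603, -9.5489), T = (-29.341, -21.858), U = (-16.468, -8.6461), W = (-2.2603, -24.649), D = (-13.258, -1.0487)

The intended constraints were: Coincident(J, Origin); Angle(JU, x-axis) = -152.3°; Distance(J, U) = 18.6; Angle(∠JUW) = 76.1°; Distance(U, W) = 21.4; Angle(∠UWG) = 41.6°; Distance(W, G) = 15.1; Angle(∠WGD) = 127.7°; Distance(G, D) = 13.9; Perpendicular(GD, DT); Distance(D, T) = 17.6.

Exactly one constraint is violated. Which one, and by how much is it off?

Distance(D, T) = 17.6 — off by 8.70.

J = (0.00, 0.00) ✓; JU at -152.3° ✓; |JU| = 18.60 ✓; ∠JUW = 76.10° ✓; |UW| = 21.40 ✓; ∠UWG = 41.60° ✓; |WG| = 15.10 ✓; ∠WGD = 127.7° ✓; |GD| = 13.90 ✓; ∠(GD, DT) = 90.00° ✓; |DT| = 26.30 ✗.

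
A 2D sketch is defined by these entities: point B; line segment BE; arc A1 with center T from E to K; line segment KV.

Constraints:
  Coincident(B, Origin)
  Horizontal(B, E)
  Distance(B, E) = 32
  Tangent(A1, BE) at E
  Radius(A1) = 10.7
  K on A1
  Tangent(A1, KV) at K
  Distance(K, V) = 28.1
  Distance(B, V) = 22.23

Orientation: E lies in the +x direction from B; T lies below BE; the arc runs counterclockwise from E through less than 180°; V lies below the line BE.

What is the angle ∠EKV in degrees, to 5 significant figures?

158.69°

Checks: |TK| = 10.70 ✓; ∠(TK, KV) = 90.00° ✓; |KV| = 28.10 ✓; |BV| = 22.23 ✓.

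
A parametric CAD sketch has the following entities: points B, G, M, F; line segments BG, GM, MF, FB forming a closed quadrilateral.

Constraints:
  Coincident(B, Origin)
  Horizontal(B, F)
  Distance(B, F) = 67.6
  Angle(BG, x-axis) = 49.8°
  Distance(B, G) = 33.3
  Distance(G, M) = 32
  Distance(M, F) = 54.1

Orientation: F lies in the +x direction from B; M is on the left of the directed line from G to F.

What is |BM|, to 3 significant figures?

65.3

B is at the origin; B and F share the same y with |BF| = 67.6 and F in +x, so F = (67.6, 0). BG runs at 49.8° with |BG| = 33.3, so G = (21.5, 25.4). M is determined by |GM| = 32.0 and |MF| = 54.1 together: it lies at the intersection of circle(G, 32.0) and circle(F, 54.1). With |GF| = 52.7, the foot of the radical line on GF is 8.26 from G and the perpendicular offset is √(32.0² − 8.26²) = 30.9. Taking the left-of-GF solution: M = (43.7, 48.5).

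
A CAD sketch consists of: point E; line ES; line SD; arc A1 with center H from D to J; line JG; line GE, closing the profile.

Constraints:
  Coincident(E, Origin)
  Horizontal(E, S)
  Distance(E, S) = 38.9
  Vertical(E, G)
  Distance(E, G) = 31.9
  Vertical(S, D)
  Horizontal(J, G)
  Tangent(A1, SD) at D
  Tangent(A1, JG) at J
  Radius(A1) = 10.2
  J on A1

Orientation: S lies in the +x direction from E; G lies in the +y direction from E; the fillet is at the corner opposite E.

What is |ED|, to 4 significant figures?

44.54

E is at the origin; E and S share the same y with |ES| = 38.9 and S on the +x side, so S = (38.90, 0.000). EG is vertical with |EG| = 31.9 and G on the +y side, so G = (0.000, 31.90). The virtual corner opposite E is at (38.90, 31.90). The tangent condition forces HD to be normal to SD and A1 meets JG tangentially, so HJ is at right angles to JG, with radius 10.2, so the center H sits 10.2 in from both sides at H = (28.70, 21.70). That places the tangent points at D = (38.90, 21.70) on SD and J = (28.70, 31.90) on JG. Then |ED| = |D − E| = 44.54.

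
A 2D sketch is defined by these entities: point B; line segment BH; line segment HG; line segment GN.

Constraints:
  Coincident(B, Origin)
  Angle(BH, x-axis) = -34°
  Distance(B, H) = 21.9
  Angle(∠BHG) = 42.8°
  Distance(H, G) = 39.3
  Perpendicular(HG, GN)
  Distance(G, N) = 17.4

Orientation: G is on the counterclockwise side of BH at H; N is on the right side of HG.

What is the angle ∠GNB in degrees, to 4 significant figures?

35.74°

∠BHG = 42.8°, so HG runs at -34.0° + (180° − 42.8°) = 103.2° from the x-axis; with |HG| = 39.3, G = H + 39.3·(cos 103.2°, sin 103.2°) = (9.182, 26.02). HG ⟂ GN; with |GN| = 17.4 on the right of HG, N = G + 17.4·(0.9736, 0.2284) = (26.12, 29.99). Then cos ∠GNB = NG·NB / (|NG||NB|), giving 35.74°.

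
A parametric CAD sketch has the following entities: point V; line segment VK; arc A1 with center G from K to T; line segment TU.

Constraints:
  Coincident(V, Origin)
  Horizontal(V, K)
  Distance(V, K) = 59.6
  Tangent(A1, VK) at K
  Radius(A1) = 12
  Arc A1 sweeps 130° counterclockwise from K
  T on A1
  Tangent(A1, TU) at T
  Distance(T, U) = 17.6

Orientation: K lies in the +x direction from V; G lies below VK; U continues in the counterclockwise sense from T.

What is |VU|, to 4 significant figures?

70.08

V is at the origin; V and K share the same y with |VK| = 59.6 and K on the +x side, so K = (59.60, 0.000). A1 meets VK tangentially, so GK is at right angles to VK, so G = K + (0, -12) = (59.60, -12.00). On A1, K sits at bearing 90° from G; a 130° counterclockwise sweep puts T at bearing 220°, so T = G + 12.0·(cos 220°, sin 220°) = (50.41, -19.71). Tangency of A1 to TU means the radius GT is perpendicular to TU, so TU runs along (−sin 220°, cos 220°); with |TU| = 17.6, U = (61.72, -33.20). Then |VU| = |U − V| = 70.08.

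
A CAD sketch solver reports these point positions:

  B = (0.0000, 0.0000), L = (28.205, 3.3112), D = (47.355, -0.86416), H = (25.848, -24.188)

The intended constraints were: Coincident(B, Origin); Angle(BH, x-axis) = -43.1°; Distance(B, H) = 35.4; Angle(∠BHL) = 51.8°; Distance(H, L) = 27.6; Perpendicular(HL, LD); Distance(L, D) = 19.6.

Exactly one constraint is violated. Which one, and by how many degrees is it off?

Perpendicular(HL, LD) — off by 7.40°.

B = (0.00, 0.00) ✓; BH at -43.10° ✓; |BH| = 35.40 ✓; ∠BHL = 51.80° ✓; |HL| = 27.60 ✓; ∠(HL, LD) = 97.40° ✗; |LD| = 19.60 ✓.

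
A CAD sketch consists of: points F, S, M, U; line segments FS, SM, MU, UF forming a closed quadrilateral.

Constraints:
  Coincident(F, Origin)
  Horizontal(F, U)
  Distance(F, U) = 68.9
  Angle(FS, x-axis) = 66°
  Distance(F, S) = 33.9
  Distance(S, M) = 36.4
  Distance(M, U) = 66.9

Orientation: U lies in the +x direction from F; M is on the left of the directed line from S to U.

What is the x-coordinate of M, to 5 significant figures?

37.148

F is at the origin; F and U share the same y with |FU| = 68.9 and U in +x, so U = (68.9, 0). FS runs at 66.0° with |FS| = 33.9, so S = (13.788, 30.969). M is determined by |SM| = 36.4 and |MU| = 66.9 together: it lies at the intersection of circle(S, 36.4) and circle(U, 66.9). With |SU| = 63.217, the foot of the radical line on SU is 6.6891 from S and the perpendicular offset is √(36.4² − 6.6891²) = 35.780. Taking the left-of-SU solution: M = (37.148, 58.885).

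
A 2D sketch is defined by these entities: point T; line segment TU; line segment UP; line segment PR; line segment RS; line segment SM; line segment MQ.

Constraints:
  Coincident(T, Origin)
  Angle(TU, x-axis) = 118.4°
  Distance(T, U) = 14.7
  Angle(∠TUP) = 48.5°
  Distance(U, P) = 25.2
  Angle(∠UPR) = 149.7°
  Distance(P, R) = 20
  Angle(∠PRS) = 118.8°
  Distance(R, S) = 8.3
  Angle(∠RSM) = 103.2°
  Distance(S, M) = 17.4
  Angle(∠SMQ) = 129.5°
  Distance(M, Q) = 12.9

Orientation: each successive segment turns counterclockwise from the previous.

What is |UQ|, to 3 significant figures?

20.5

T is at the origin; TU runs at 118.4° with length 14.7, so U = (-6.99, 12.9). ∠TUP = 48.5° gives UP at -110° from the x-axis; with |UP| = 25.2, P = (-15.7, -10.7). ∠UPR = 149.7° gives PR at -79.8° from the x-axis; with |PR| = 20.0, R = (-12.1, -30.4). ∠PRS = 118.8° gives RS at -18.6° from the x-axis; with |RS| = 8.3, S = (-4.24, -33.1). ∠RSM = 103.2° gives SM at 58.2° from the x-axis; with |SM| = 17.4, M = (4.93, -18.3). ∠SMQ = 129.5° gives MQ at 109° from the x-axis; with |MQ| = 12.9, Q = (0.789, -6.06). Then |UQ| = |Q − U| = 20.5.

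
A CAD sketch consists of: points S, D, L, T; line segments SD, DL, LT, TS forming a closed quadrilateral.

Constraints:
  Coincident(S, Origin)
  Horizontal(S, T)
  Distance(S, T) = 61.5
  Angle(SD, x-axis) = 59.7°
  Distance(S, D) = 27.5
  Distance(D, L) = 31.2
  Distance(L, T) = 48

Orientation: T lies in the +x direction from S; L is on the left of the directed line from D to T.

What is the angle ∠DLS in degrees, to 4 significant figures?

10.80°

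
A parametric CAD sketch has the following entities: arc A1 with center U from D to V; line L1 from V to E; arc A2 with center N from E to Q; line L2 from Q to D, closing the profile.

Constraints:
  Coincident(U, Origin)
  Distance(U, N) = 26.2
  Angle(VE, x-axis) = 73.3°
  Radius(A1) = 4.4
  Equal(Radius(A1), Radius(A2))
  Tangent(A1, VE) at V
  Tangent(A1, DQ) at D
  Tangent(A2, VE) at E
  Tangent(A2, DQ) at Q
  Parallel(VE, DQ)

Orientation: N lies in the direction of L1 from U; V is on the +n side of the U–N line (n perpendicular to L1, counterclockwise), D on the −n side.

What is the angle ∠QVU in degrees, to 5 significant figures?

71.434°

The slot axis is L1's direction at 73.3°, so u = (cos 73.3°, sin 73.3°) = (0.28736, 0.95782) and n = (−sin 73.3°, cos 73.3°) = (-0.95782, 0.28736). U is at the origin and N lies 26.2 along u from U, so N = 26.2·u = (7.5288, 25.095). Tangency of A1 to both parallel lines with radius 4.4 puts V and D at U ± 4.4·n: V = (-4.2144, 1.2644), D = (4.2144, -1.2644). Equal radii place E and Q the same way about N: E = N + 4.4·n = (3.3144, 26.359), Q = N − 4.4·n = (11.743, 23.831). Then cos ∠QVU = VQ·VU / (|VQ||VU|), giving 71.434°.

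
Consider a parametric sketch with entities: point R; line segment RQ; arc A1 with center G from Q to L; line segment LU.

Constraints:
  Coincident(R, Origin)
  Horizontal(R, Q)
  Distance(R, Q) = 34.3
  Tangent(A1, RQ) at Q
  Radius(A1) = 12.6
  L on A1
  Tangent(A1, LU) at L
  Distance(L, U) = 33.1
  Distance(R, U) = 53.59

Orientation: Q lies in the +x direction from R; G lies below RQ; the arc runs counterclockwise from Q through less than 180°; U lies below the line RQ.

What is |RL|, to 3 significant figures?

26.0

R is at the origin; R and Q share the same y with |RQ| = 34.3 and Q on the +x side, so Q = (34.3, 0.00). Since A1 is tangent to RQ there, GQ ⟂ RQ, so G = Q + (0, -12.6) = (34.3, -12.6). Since GL ⟂ LU (tangency), |GU| = √(12.6² + 33.1²) = 35.4 regardless of where L sits on A1. So U lies on both circle(R, 53.59) and circle(G, 35.4); the below-RQ intersection is U = (25.8, -47.0). L is the foot of the tangent from U: L = (21.8, -14.1).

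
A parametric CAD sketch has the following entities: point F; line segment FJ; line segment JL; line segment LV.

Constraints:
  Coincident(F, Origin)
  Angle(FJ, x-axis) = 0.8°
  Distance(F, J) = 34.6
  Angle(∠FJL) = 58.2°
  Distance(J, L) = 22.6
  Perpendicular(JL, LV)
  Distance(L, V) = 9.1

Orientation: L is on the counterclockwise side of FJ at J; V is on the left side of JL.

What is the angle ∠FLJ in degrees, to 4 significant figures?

81.55°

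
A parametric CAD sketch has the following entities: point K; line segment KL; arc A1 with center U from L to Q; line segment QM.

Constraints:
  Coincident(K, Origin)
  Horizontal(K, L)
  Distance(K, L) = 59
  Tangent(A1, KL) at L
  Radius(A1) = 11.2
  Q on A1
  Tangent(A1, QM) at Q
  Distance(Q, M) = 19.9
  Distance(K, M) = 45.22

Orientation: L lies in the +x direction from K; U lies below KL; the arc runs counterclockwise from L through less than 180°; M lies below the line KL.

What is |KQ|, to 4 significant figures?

49.68

K is at the origin; K and L share the same y with |KL| = 59.0 and L on the +x side, so L = (59.00, 0.000). Tangency of A1 to KL means the radius UL is perpendicular to KL, so U = L + (0, -11.2) = (59.00, -11.20). Since UQ ⟂ QM (tangency), |UM| = √(11.2² + 19.9²) = 22.84 regardless of where Q sits on A1. So M lies on both circle(K, 45.22) and circle(U, 22.84); the below-KL intersection is M = (39.19, -22.56). Q is the foot of the tangent from M: Q = (49.38, -5.466).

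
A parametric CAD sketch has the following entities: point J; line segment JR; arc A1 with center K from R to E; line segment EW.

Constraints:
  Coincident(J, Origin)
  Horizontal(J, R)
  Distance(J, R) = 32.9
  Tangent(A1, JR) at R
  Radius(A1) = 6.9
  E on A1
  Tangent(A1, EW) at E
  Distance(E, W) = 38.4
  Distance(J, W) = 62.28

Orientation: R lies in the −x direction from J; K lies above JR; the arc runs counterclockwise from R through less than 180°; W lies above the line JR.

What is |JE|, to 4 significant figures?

28.50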